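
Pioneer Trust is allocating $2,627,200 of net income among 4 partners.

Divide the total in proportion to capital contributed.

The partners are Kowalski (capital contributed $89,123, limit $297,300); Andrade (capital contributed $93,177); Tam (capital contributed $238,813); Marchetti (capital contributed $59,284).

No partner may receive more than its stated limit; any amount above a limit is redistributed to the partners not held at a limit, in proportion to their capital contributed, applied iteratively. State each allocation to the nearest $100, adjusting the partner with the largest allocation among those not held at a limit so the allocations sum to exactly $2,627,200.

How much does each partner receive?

Combined capital contributed = 480,397.
Pro-rata shares before constraints: Kowalski 487,396.77; Andrade 509,567.33; Tam 1,306,022.96; Marchetti 324,212.94.
Cap binds for Kowalski ($297,300); balance $2,329,900 reallocated over remaining capital contributed 391,274.
Shares after redistribution: Andrade 554,836.49 → $554,800; Tam 1,422,048.00 → $1,422,000; Marchetti 353,015.51 → $353,000.
Rounding difference +$100 applied to Tam → $1,422,100.

Kowalski: $297,300 · Andrade: $554,800 · Tam: $1,422,100 · Marchetti: $353,000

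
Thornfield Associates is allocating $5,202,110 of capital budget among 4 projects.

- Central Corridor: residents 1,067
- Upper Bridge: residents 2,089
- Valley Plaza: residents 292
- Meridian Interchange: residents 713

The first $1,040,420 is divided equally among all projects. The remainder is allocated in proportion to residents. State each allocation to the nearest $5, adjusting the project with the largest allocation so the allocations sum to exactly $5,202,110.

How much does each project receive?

$1,040,420 shared equally gives $260,105 per project.
Remainder $4,161,690 by residents (total 4,161): Central Corridor 1,067,176.94 → $1,067,175; Upper Bridge 2,089,346.41 → $2,089,345; Valley Plaza 292,048.42 → $292,050; Meridian Interchange 713,118.23 → $713,120.
Totals: Central Corridor $260,105 + $1,067,175 = $1,327,280; Upper Bridge $260,105 + $2,089,345 = $2,349,450; Valley Plaza $260,105 + $292,050 = $552,155; Meridian Interchange $260,105 + $713,120 = $973,225.

Central Corridor: $1,327,280; Upper Bridge: $2,349,450; Valley Plaza: $552,155; Meridian Interchange: $973,225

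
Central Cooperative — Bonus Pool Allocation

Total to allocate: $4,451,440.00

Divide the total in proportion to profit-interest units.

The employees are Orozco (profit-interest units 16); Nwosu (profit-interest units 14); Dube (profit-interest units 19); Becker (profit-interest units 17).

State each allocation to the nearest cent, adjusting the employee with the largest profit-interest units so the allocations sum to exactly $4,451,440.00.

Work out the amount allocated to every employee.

Orozco: $1,079,136.97; Nwosu: $944,244.85; Dube: $1,281,475.15; Becker: $1,146,583.03

Combined profit-interest units = 16 + 14 + 19 + 17 = 66.
Proportional shares: Orozco 1,079,136.9697; Nwosu 944,244.8485; Dube 1,281,475.1515; Becker 1,146,583.0303.
After rounding (cent): Orozco $1,079,136.97; Nwosu $944,244.85; Dube $1,281,475.15; Becker $1,146,583.03. Sum = $4,451,440.00.
Sum already equals the total — no adjustment.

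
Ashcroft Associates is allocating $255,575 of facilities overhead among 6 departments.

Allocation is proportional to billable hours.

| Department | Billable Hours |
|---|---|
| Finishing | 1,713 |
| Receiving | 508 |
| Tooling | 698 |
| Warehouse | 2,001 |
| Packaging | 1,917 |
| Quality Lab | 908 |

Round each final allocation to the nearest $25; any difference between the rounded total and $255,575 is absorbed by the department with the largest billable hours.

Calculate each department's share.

Finishing: $56,525 · Receiving: $16,775 · Tooling: $23,025 · Warehouse: $66,025 · Packaging: $63,250 · Quality Lab: $29,975

Combined billable hours = 1,713 + 508 + 698 + 2,001 + 1,917 + 908 = 7,745.
Unrounded shares: Finishing 56,526.79; Receiving 16,763.34; Tooling 23,033.10; Warehouse 66,030.42; Packaging 63,258.52; Quality Lab 29,962.83.
At nearest $25: Finishing $56,525; Receiving $16,775; Tooling $23,025; Warehouse $66,025; Packaging $63,250; Quality Lab $29,975. Sum = $255,575.
No rounding difference to absorb.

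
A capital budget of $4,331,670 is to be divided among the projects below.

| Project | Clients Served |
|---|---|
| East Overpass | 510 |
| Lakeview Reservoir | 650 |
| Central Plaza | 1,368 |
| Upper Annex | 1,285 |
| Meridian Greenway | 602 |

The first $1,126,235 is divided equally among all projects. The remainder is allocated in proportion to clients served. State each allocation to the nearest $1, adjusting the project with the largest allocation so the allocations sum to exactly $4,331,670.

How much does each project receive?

East Overpass: $595,524; Lakeview Reservoir: $697,168; Central Plaza: $1,218,460; Upper Annex: $1,158,199; Meridian Greenway: $662,319

$1,126,235 shared equally gives $225,247 per project.
Remainder $3,205,435 by clients served (total 4,415): East Overpass 370,276.75 → $370,277; Lakeview Reservoir 471,921.35 → $471,921; Central Plaza 993,212.93 → $993,213; Upper Annex 932,952.20 → $932,952; Meridian Greenway 437,071.77 → $437,072.
Totals: East Overpass $225,247 + $370,277 = $595,524; Lakeview Reservoir $225,247 + $471,921 = $697,168; Central Plaza $225,247 + $993,213 = $1,218,460; Upper Annex $225,247 + $932,952 = $1,158,199; Meridian Greenway $225,247 + $437,072 = $662,319.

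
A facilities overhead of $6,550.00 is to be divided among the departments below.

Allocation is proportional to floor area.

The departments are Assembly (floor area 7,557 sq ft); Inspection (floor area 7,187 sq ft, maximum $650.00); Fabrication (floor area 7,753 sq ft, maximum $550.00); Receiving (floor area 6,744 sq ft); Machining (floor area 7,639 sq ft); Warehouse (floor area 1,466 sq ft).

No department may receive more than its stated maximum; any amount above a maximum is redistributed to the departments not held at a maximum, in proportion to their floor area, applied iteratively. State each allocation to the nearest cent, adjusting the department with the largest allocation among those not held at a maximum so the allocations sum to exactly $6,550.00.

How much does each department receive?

Combined floor area = 38,346.
Proportional shares (ignoring caps): Assembly 1,290.8348; Inspection 1,227.6339; Fabrication 1,324.3141; Receiving 1,151.9637; Machining 1,304.8414; Warehouse 250.4120.
Held at cap: Inspection ($650.00), Fabrication ($550.00); residual $5,350.00 reallocated over remaining floor area 23,406.
Remaining shares: Assembly 1,727.3327 → $1,727.33; Receiving 1,541.5022 → $1,541.50; Machining 1,746.0758 → $1,746.08; Warehouse 335.0893 → $335.09.

Assembly: $1,727.33 · Inspection: $650.00 · Fabrication: $550.00 · Receiving: $1,541.50 · Machining: $1,746.08 · Warehouse: $335.09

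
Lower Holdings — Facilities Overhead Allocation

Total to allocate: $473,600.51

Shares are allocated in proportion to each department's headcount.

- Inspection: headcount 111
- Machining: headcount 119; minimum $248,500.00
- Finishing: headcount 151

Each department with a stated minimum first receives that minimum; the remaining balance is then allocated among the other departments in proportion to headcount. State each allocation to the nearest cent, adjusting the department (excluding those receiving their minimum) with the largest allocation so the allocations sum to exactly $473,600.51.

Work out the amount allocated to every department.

Inspection: $95,367.01 | Machining: $248,500.00 | Finishing: $129,733.50

Fund the minimums — Machining $248,500.00. Balance $225,100.51.
Balance split over remaining headcount 262: Inspection 95,367.0100 → $95,367.01; Finishing 129,733.5000 → $129,733.50.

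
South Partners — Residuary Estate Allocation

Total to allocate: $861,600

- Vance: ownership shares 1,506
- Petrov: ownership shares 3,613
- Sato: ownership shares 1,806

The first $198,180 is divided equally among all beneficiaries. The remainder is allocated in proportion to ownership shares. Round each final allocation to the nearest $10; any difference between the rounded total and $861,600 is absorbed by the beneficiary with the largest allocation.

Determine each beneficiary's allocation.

Equal tier: $198,180 ÷ 3 = $66,060 apiece.
Remainder $663,420 by ownership shares (total 6,925): Vance 144,275.89 → $144,280; Petrov 346,128.01 → $346,130; Sato 173,016.10 → $173,020.
Rounding difference −$10 on remainder applied to Petrov.
Totals: Vance $66,060 + $144,280 = $210,340; Petrov $66,060 + $346,120 = $412,180; Sato $66,060 + $173,020 = $239,080.

Vance: $210,340; Petrov: $412,180; Sato: $239,080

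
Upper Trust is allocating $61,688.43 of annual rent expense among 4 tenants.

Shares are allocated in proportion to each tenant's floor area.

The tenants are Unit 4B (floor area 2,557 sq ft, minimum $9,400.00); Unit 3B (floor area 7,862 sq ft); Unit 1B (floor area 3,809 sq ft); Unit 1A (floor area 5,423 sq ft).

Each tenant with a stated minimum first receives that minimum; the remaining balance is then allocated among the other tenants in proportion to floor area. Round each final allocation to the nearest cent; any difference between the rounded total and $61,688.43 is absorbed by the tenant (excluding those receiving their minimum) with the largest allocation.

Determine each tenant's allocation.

Guaranteed amounts: Unit 4B $9,400.00. Residual $52,288.43.
Residual split over remaining floor area 17,094: Unit 3B 24,048.8848 → $24,048.88; Unit 1B 11,651.2595 → $11,651.26; Unit 1A 16,588.2857 → $16,588.29.

Unit 4B: $9,400.00; Unit 3B: $24,048.88; Unit 1B: $11,651.26; Unit 1A: $16,588.29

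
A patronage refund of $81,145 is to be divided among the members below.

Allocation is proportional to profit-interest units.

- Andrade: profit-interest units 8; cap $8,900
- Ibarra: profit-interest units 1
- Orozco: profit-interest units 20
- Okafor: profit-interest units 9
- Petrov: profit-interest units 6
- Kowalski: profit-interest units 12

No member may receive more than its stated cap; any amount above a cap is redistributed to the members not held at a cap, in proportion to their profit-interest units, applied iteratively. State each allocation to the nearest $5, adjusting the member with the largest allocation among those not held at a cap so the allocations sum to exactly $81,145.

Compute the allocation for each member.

Total profit-interest units = 56.
Proportional shares (ignoring caps): Andrade 11,592.14; Ibarra 1,449.02; Orozco 28,980.36; Okafor 13,041.16; Petrov 8,694.11; Kowalski 17,388.21.
Cap binds for Andrade ($8,900); residual $72,245 reallocated over remaining profit-interest units 48.
Remaining shares: Ibarra 1,505.10 → $1,505; Orozco 30,102.08 → $30,100; Okafor 13,545.94 → $13,545; Petrov 9,030.62 → $9,030; Kowalski 18,061.25 → $18,060.
Rounding difference +$5 applied to Orozco → $30,105.

Andrade: $8,900; Ibarra: $1,505; Orozco: $30,105; Okafor: $13,545; Petrov: $9,030; Kowalski: $18,060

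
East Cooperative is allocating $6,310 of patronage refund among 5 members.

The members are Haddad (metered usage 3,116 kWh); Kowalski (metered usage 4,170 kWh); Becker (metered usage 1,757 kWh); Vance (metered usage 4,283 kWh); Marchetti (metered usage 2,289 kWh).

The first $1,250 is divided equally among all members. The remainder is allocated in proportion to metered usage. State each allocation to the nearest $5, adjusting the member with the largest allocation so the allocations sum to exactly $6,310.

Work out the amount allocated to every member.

First tranche $1,250 split equally: $250 each.
Remainder $5,060 by metered usage (total 15,615): Haddad 1,009.73 → $1,010; Kowalski 1,351.28 → $1,350; Becker 569.35 → $570; Vance 1,387.89 → $1,390; Marchetti 741.74 → $740.
Totals: Haddad $250 + $1,010 = $1,260; Kowalski $250 + $1,350 = $1,600; Becker $250 + $570 = $820; Vance $250 + $1,390 = $1,640; Marchetti $250 + $740 = $990.

Haddad: $1,260; Kowalski: $1,600; Becker: $820; Vance: $1,640; Marchetti: $990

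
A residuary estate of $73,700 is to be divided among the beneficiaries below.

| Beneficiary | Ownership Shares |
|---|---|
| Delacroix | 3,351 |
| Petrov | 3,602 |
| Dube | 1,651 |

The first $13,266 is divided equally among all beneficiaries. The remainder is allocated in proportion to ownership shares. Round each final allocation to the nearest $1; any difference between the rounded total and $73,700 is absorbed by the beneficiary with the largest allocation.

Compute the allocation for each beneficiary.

Delacroix: $27,959 · Petrov: $29,722 · Dube: $16,019

First tranche $13,266 split equally: $4,422 each.
Remainder $60,434 by ownership shares (total 8,604): Delacroix 23,537.23 → $23,537; Petrov 25,300.24 → $25,300; Dube 11,596.53 → $11,597.
Totals: Delacroix $4,422 + $23,537 = $27,959; Petrov $4,422 + $25,300 = $29,722; Dube $4,422 + $11,597 = $16,019.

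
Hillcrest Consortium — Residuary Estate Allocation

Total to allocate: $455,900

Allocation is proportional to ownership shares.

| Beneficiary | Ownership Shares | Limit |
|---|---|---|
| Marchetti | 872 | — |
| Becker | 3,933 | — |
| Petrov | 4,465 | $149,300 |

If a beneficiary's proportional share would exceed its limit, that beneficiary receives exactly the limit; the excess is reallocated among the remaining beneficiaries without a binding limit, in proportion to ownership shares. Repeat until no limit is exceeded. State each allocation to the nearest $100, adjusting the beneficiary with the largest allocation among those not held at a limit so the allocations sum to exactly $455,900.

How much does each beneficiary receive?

Marchetti: $55,600; Becker: $251,000; Petrov: $149,300

Ownership shares total: 9,270.
Proportional shares (ignoring caps): Marchetti 42,885.09; Becker 193,425.53; Petrov 219,589.37.
Capped: Petrov ($149,300); balance $306,600 reallocated over remaining ownership shares 4,805.
Shares after redistribution: Marchetti 55,641.04 → $55,600; Becker 250,958.96 → $251,000.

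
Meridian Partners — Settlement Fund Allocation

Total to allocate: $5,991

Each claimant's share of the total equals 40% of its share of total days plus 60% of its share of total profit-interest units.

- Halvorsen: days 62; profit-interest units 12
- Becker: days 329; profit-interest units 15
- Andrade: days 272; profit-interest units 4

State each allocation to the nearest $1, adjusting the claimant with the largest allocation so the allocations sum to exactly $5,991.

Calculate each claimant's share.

Totals — days 663, profit-interest units 31.
Composite weights (40% days + 60% profit-interest units): Halvorsen 0.2697; Becker 0.4888; Andrade 0.2415.
Pro-rata amounts: Halvorsen 1,615.56; Becker 2,928.49; Andrade 1,446.96.
Rounded to nearest $1: Halvorsen $1,616; Becker $2,928; Andrade $1,447. Sum = $5,991.
Rounded total matches; no reconciliation needed.

Halvorsen: $1,616 · Becker: $2,928 · Andrade: $1,447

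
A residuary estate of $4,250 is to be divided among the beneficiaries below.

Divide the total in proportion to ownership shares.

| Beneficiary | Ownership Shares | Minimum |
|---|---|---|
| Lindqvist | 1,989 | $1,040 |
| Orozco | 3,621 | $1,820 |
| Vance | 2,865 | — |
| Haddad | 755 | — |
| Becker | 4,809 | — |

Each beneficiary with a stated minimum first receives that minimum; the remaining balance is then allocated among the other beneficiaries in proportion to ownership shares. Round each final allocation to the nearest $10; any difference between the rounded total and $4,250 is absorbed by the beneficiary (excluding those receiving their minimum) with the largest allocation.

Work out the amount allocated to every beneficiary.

Lindqvist: $1,040; Orozco: $1,820; Vance: $470; Haddad: $120; Becker: $800

Fund the minimums — Lindqvist $1,040; Orozco $1,820. Residual $1,390.
Residual split over remaining ownership shares 8,429: Vance 472.46 → $470; Haddad 124.50 → $120; Becker 793.04 → $790.
Rounding difference +$10 applied to Becker → $800.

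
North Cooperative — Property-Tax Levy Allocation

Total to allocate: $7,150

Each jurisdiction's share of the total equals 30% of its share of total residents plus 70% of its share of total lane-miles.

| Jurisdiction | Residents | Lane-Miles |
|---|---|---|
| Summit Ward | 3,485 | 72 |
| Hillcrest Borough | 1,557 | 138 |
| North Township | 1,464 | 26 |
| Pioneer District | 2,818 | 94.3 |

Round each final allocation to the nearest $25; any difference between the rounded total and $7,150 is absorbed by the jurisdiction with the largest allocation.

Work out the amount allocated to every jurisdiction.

Residents total 9,324; lane-miles total 330.3.
Composite weights (30% residents + 70% lane-miles): Summit Ward 0.2647; Hillcrest Borough 0.3426; North Township 0.1022; Pioneer District 0.2905.
Raw shares: Summit Ward 1,892.74; Hillcrest Borough 2,449.29; North Township 730.77; Pioneer District 2,077.20.
At nearest $25: Summit Ward $1,900; Hillcrest Borough $2,450; North Township $725; Pioneer District $2,075. Sum = $7,150.
Rounded total matches; no reconciliation needed.

Summit Ward: $1,900 · Hillcrest Borough: $2,450 · North Township: $725 · Pioneer District: $2,075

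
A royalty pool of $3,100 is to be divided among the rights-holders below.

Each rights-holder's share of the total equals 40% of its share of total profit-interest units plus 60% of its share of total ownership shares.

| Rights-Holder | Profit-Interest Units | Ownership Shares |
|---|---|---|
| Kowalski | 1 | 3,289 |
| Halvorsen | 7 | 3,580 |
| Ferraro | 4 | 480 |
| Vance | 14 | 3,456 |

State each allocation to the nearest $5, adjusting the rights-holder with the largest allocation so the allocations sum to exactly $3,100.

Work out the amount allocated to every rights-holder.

Totals — profit-interest units 26, ownership shares 10,805.
Blended shares (40% profit-interest units + 60% ownership shares): Kowalski 0.1980; Halvorsen 0.3065; Ferraro 0.0882; Vance 0.4073.
Raw shares: Kowalski 613.87; Halvorsen 950.12; Ferraro 273.40; Vance 1,262.62.
Rounded to nearest $5: Kowalski $615; Halvorsen $950; Ferraro $275; Vance $1,265. Sum = $3,105.
Difference $3,100 − $3,105 = −$5 applied to largest allocation (Vance): Vance becomes $1,260.

Kowalski: $615; Halvorsen: $950; Ferraro: $275; Vance: $1,260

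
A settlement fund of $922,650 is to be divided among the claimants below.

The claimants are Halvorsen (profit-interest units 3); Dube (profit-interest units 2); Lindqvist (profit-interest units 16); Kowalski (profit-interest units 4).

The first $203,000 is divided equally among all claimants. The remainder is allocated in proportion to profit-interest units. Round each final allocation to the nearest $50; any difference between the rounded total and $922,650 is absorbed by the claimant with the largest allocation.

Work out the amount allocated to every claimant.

Halvorsen: $137,100; Dube: $108,300; Lindqvist: $511,350; Kowalski: $165,900

Equal tier: $203,000 ÷ 4 = $50,750 apiece.
Remainder $719,650 by profit-interest units (total 25): Halvorsen 86,358.00 → $86,350; Dube 57,572.00 → $57,550; Lindqvist 460,576.00 → $460,600; Kowalski 115,144.00 → $115,150.
Totals: Halvorsen $50,750 + $86,350 = $137,100; Dube $50,750 + $57,550 = $108,300; Lindqvist $50,750 + $460,600 = $511,350; Kowalski $50,750 + $115,150 = $165,900.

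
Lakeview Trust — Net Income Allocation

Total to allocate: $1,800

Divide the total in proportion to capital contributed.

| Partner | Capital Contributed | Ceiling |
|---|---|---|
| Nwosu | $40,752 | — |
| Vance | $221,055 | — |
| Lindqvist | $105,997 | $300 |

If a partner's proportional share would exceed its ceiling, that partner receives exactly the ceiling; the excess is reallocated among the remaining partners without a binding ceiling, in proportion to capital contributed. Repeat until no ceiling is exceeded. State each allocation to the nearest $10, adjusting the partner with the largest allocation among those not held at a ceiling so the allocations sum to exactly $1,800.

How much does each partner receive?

Sum of capital contributed: 367,804.
Proportional shares (ignoring caps): Nwosu 199.44; Vance 1,081.82; Lindqvist 518.74.
Held at cap: Lindqvist ($300); residual $1,500 reallocated over remaining capital contributed 261,807.
Redistributed shares: Nwosu 233.48 → $230; Vance 1,266.52 → $1,270.

Nwosu: $230 · Vance: $1,270 · Lindqvist: $300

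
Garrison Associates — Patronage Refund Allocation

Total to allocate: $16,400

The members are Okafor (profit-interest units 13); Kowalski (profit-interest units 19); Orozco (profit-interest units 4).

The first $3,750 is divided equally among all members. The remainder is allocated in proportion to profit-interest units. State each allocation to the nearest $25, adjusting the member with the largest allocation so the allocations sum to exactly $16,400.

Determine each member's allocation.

Okafor: $5,825; Kowalski: $7,925; Orozco: $2,650

Equal tier: $3,750 ÷ 3 = $1,250 apiece.
Remainder $12,650 by profit-interest units (total 36): Okafor 4,568.06 → $4,575; Kowalski 6,676.39 → $6,675; Orozco 1,405.56 → $1,400.
Totals: Okafor $1,250 + $4,575 = $5,825; Kowalski $1,250 + $6,675 = $7,925; Orozco $1,250 + $1,400 = $2,650.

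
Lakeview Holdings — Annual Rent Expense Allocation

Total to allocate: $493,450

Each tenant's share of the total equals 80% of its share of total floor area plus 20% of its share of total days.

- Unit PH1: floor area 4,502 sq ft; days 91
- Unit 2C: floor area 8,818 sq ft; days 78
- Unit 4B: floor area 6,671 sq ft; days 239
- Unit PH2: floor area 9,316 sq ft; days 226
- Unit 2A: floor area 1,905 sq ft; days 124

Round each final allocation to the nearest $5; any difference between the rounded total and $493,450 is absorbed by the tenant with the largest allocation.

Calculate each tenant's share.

Unit PH1: $68,790 · Unit 2C: $121,685 · Unit 4B: $115,490 · Unit PH2: $147,245 · Unit 2A: $40,240

Floor area total 31,212; days total 758.
Blended shares (80% floor area + 20% days): Unit PH1 0.1394; Unit 2C 0.2466; Unit 4B 0.2340; Unit PH2 0.2984; Unit 2A 0.0815.
Unrounded shares: Unit PH1 68,787.95; Unit 2C 121,682.85; Unit 4B 115,490.10; Unit PH2 147,250.69; Unit 2A 40,238.41.
At nearest $5: Unit PH1 $68,790; Unit 2C $121,685; Unit 4B $115,490; Unit PH2 $147,250; Unit 2A $40,240. Sum = $493,455.
Difference $493,450 − $493,455 = −$5 applied to largest allocation (Unit PH2): Unit PH2 becomes $147,245.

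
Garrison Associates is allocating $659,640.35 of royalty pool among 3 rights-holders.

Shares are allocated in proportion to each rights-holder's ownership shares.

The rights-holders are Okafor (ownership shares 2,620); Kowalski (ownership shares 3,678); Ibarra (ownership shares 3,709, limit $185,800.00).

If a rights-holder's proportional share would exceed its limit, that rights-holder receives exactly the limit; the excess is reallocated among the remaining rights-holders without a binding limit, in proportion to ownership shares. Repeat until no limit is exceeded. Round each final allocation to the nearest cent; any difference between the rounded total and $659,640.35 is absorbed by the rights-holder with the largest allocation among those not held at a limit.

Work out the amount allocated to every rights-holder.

Okafor: $197,119.99 · Kowalski: $276,720.36 · Ibarra: $185,800.00

Ownership shares total: 10,007.
Unconstrained shares: Okafor 172,704.8783; Kowalski 242,446.0085; Ibarra 244,489.4632.
Held at cap: Ibarra ($185,800.00); residual $473,840.35 reallocated over remaining ownership shares 6,298.
Remaining shares: Okafor 197,119.9932 → $197,119.99; Kowalski 276,720.3568 → $276,720.36.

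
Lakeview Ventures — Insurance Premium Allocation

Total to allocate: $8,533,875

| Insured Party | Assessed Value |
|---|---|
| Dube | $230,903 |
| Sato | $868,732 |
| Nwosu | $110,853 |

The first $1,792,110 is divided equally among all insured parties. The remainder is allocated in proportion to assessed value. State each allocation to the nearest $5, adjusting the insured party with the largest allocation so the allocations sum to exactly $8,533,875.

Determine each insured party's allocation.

Dube: $1,883,375; Sato: $5,435,740; Nwosu: $1,214,760

$1,792,110 shared equally gives $597,370 per insured party.
Remainder $6,741,765 by assessed value (total 1,210,488): Dube 1,286,005.12 → $1,286,005; Sato 4,838,368.49 → $4,838,370; Nwosu 617,391.40 → $617,390.
Totals: Dube $597,370 + $1,286,005 = $1,883,375; Sato $597,370 + $4,838,370 = $5,435,740; Nwosu $597,370 + $617,390 = $1,214,760.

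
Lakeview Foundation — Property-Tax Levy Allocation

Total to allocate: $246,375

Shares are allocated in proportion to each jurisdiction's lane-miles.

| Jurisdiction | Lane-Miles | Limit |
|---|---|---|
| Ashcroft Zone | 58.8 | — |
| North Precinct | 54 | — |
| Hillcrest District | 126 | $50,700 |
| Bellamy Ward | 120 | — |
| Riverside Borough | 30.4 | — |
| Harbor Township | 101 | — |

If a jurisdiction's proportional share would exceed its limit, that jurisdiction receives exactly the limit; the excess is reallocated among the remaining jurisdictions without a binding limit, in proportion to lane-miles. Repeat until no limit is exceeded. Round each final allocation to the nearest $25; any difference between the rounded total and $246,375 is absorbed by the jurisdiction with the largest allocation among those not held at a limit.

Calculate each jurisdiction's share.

Sum of lane-miles: 490.2.
Unconstrained shares: Ashcroft Zone 29,552.94; North Precinct 27,140.45; Hillcrest District 63,327.72; Bellamy Ward 60,312.12; Riverside Borough 15,279.07; Harbor Township 50,762.70.
Capped: Hillcrest District ($50,700); remaining pool $195,675 reallocated over remaining lane-miles 364.2.
Shares after redistribution: Ashcroft Zone 31,591.68 → $31,600; North Precinct 29,012.77 → $29,025; Bellamy Ward 64,472.82 → $64,475; Riverside Borough 16,333.11 → $16,325; Harbor Township 54,264.62 → $54,275.
Rounding difference −$25 applied to Bellamy Ward → $64,450.

Ashcroft Zone: $31,600 | North Precinct: $29,025 | Hillcrest District: $50,700 | Bellamy Ward: $64,450 | Riverside Borough: $16,325 | Harbor Township: $54,275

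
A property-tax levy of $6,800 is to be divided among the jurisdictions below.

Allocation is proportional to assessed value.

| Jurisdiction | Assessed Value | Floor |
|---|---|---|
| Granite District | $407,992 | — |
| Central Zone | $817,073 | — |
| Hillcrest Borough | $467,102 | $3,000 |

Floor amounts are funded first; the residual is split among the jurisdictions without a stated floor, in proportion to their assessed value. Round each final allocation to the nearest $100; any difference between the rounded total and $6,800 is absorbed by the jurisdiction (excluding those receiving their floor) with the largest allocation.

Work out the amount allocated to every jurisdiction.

Guaranteed amounts: Hillcrest Borough $3,000. Remaining pool $3,800.
Remaining pool split over remaining assessed value 1,225,065: Granite District 1,265.54 → $1,300; Central Zone 2,534.46 → $2,500.

Granite District: $1,300 · Central Zone: $2,500 · Hillcrest Borough: $3,000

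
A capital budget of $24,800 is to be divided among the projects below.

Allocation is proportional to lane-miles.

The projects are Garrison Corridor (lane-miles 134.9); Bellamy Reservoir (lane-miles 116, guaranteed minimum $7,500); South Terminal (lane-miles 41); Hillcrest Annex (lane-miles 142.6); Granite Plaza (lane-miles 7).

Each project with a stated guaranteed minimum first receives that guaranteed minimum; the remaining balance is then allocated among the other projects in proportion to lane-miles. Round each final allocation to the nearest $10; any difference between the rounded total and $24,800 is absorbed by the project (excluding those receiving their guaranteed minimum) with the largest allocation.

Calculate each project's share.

Guaranteed amounts: Bellamy Reservoir $7,500. Balance $17,300.
Balance split over remaining lane-miles 325.5: Garrison Corridor 7,169.80 → $7,170; South Terminal 2,179.11 → $2,180; Hillcrest Annex 7,579.05 → $7,580; Granite Plaza 372.04 → $370.

Garrison Corridor: $7,170 | Bellamy Reservoir: $7,500 | South Terminal: $2,180 | Hillcrest Annex: $7,580 | Granite Plaza: $370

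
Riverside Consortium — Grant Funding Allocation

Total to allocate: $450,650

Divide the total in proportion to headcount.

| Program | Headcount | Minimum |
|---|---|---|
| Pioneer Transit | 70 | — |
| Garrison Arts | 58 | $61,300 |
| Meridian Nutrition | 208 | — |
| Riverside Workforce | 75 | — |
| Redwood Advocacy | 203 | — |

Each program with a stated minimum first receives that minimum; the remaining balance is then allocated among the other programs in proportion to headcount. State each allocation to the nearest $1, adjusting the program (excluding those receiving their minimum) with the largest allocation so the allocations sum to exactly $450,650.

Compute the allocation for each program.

Pioneer Transit: $49,019; Garrison Arts: $61,300; Meridian Nutrition: $145,656; Riverside Workforce: $52,520; Redwood Advocacy: $142,155

Guaranteed amounts: Garrison Arts $61,300. Balance $389,350.
Balance split over remaining headcount 556: Pioneer Transit 49,018.88 → $49,019; Meridian Nutrition 145,656.12 → $145,656; Riverside Workforce 52,520.23 → $52,520; Redwood Advocacy 142,154.77 → $142,155.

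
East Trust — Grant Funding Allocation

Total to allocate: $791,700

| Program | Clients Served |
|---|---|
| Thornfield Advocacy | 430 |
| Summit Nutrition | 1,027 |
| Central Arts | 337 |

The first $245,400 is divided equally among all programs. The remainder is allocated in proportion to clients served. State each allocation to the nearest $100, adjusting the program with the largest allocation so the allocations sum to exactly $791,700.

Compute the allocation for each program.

Thornfield Advocacy: $212,700 · Summit Nutrition: $394,600 · Central Arts: $184,400

$245,400 shared equally gives $81,800 per program.
Remainder $546,300 by clients served (total 1,794): Thornfield Advocacy 130,941.47 → $130,900; Summit Nutrition 312,736.96 → $312,700; Central Arts 102,621.57 → $102,600.
Rounding difference +$100 on remainder applied to Summit Nutrition.
Totals: Thornfield Advocacy $81,800 + $130,900 = $212,700; Summit Nutrition $81,800 + $312,800 = $394,600; Central Arts $81,800 + $102,600 = $184,400.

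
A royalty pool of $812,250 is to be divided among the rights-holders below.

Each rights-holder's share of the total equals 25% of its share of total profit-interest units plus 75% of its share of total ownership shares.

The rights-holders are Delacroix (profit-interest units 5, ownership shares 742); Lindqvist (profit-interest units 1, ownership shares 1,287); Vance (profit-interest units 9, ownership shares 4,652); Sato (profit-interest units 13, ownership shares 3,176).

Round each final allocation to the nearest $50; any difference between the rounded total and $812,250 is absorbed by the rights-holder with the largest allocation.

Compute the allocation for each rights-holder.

Totals — profit-interest units 28, ownership shares 9,857.
Composite weights (25% profit-interest units + 75% ownership shares): Delacroix 0.1011; Lindqvist 0.1069; Vance 0.4343; Sato 0.3577.
Pro-rata amounts: Delacroix 82,118.64; Lindqvist 86,792.08; Vance 352,775.44; Sato 290,563.84.
After rounding ($50): Delacroix $82,100; Lindqvist $86,800; Vance $352,800; Sato $290,550. Sum = $812,250.
No rounding difference to absorb.

Delacroix: $82,100 | Lindqvist: $86,800 | Vance: $352,800 | Sato: $290,550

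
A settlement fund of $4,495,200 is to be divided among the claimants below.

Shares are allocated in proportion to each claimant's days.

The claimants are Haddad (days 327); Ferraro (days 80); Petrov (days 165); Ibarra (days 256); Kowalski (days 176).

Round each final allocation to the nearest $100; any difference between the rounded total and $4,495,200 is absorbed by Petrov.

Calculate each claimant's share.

Combined days = 1,004.
Raw shares: Haddad 327/1,004 × $4,495,200 = 1,464,074.10; Ferraro 80/1,004 × $4,495,200 = 358,183.27; Petrov 165/1,004 × $4,495,200 = 738,752.99; Ibarra 256/1,004 × $4,495,200 = 1,146,186.45; Kowalski 176/1,004 × $4,495,200 = 788,003.19.
Rounded to nearest $100: Haddad $1,464,100; Ferraro $358,200; Petrov $738,800; Ibarra $1,146,200; Kowalski $788,000. Sum = $4,495,300.
Difference $4,495,200 − $4,495,300 = −$100 applied to Petrov: Petrov becomes $738,700.

Haddad: $1,464,100; Ferraro: $358,200; Petrov: $738,700; Ibarra: $1,146,200; Kowalski: $788,000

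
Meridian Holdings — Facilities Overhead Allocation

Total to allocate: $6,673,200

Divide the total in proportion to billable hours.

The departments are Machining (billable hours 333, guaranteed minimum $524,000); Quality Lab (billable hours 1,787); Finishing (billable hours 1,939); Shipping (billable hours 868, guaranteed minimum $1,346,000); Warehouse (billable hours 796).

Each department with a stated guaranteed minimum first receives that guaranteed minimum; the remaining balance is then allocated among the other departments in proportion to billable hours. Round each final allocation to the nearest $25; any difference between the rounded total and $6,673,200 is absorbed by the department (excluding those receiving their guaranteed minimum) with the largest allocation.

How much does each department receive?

Guaranteed amounts: Machining $524,000; Shipping $1,346,000. Balance $4,803,200.
Balance split over remaining billable hours 4,522: Quality Lab 1,898,124.37 → $1,898,125; Finishing 2,059,576.47 → $2,059,575; Warehouse 845,499.16 → $845,500.

Machining: $524,000 · Quality Lab: $1,898,125 · Finishing: $2,059,575 · Shipping: $1,346,000 · Warehouse: $845,500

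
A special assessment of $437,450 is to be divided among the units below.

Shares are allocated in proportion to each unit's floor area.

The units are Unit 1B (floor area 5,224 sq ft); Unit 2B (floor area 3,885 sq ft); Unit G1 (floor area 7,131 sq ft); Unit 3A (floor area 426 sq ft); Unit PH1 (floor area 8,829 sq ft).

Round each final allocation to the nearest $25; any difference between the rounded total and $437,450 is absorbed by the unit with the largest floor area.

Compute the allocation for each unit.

Unit 1B: $89,625 | Unit 2B: $66,650 | Unit G1: $122,350 | Unit 3A: $7,300 | Unit PH1: $151,525

Sum of floor area: 25,495.
Pro-rata amounts: Unit 1B 5,224/25,495 × $437,450 = 89,634.78; Unit 2B 3,885/25,495 × $437,450 = 66,659.86; Unit G1 7,131/25,495 × $437,450 = 122,355.60; Unit 3A 426/25,495 × $437,450 = 7,309.42; Unit PH1 8,829/25,495 × $437,450 = 151,490.33.
At nearest $25: Unit 1B $89,625; Unit 2B $66,650; Unit G1 $122,350; Unit 3A $7,300; Unit PH1 $151,500. Sum = $437,425.
Difference $437,450 − $437,425 = +$25 applied to largest floor area (Unit PH1): Unit PH1 becomes $151,525.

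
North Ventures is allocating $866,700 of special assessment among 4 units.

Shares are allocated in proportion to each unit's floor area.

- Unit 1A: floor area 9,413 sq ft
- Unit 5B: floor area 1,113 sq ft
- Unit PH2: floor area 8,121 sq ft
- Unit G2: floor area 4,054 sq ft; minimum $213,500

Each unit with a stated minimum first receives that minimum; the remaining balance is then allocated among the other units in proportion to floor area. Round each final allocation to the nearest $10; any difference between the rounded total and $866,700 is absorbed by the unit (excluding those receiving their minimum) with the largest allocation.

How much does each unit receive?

Unit 1A: $329,730; Unit 5B: $38,990; Unit PH2: $284,480; Unit G2: $213,500

Fund the minimums — Unit G2 $213,500. Balance $653,200.
Balance split over remaining floor area 18,647: Unit 1A 329,735.16 → $329,740; Unit 5B 38,988.13 → $38,990; Unit PH2 284,476.71 → $284,480.
Rounding difference −$10 applied to Unit 1A → $329,730.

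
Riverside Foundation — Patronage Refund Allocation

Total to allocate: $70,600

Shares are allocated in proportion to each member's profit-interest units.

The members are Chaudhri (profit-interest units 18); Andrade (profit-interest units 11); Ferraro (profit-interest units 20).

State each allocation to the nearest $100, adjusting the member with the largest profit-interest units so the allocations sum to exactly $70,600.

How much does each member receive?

Combined profit-interest units = 49.
Pro-rata amounts: Chaudhri 18/49 × $70,600 = 25,934.69; Andrade 11/49 × $70,600 = 15,848.98; Ferraro 20/49 × $70,600 = 28,816.33.
At nearest $100: Chaudhri $25,900; Andrade $15,800; Ferraro $28,800. Sum = $70,500.
Difference $70,600 − $70,500 = +$100 applied to largest profit-interest units (Ferraro): Ferraro becomes $28,900.

Chaudhri: $25,900; Andrade: $15,800; Ferraro: $28,900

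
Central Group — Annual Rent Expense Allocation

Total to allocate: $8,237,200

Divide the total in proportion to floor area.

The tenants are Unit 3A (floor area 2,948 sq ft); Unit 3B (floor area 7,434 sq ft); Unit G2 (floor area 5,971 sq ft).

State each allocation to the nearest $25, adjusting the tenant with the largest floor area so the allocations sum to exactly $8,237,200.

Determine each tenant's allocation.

Unit 3A: $1,484,950 · Unit 3B: $3,744,575 · Unit G2: $3,007,675

Total floor area = 16,353.
Pro-rata amounts: Unit 3A 2,948/16,353 × $8,237,200 = 1,484,942.55; Unit 3B 7,434/16,353 × $8,237,200 = 3,744,593.95; Unit G2 5,971/16,353 × $8,237,200 = 3,007,663.50.
At nearest $25: Unit 3A $1,484,950; Unit 3B $3,744,600; Unit G2 $3,007,675. Sum = $8,237,225.
Difference $8,237,200 − $8,237,225 = −$25 applied to largest floor area (Unit 3B): Unit 3B becomes $3,744,575.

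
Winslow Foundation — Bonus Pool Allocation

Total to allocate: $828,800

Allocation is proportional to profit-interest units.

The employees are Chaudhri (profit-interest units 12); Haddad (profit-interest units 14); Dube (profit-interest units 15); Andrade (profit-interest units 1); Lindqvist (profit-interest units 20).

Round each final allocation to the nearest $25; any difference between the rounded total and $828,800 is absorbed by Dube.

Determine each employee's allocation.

Chaudhri: $160,425 · Haddad: $187,150 · Dube: $200,500 · Andrade: $13,375 · Lindqvist: $267,350

Sum of profit-interest units: 62.
Unrounded shares: Chaudhri 12/62 × $828,800 = 160,412.90; Haddad 14/62 × $828,800 = 187,148.39; Dube 15/62 × $828,800 = 200,516.13; Andrade 1/62 × $828,800 = 13,367.74; Lindqvist 20/62 × $828,800 = 267,354.84.
Rounded to nearest $25: Chaudhri $160,425; Haddad $187,150; Dube $200,525; Andrade $13,375; Lindqvist $267,350. Sum = $828,825.
Difference $828,800 − $828,825 = −$25 applied to Dube: Dube becomes $200,500.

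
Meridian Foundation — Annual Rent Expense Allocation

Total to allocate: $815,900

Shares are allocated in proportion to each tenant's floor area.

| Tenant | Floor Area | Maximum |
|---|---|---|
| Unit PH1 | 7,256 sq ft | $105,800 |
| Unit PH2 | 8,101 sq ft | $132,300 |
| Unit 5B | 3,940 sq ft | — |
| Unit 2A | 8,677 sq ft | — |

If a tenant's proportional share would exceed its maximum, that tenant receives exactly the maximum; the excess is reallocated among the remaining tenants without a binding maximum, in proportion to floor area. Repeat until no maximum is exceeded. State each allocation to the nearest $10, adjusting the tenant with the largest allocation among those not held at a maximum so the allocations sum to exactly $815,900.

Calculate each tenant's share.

Sum of floor area: 27,974.
Unconstrained shares: Unit PH1 211,631.17; Unit PH2 236,276.75; Unit 5B 114,915.49; Unit 2A 253,076.58.
Capped: Unit PH1 ($105,800), Unit PH2 ($132,300); residual $577,800 reallocated over remaining floor area 12,617.
Redistributed shares: Unit 5B 180,433.70 → $180,430; Unit 2A 397,366.30 → $397,370.

Unit PH1: $105,800 | Unit PH2: $132,300 | Unit 5B: $180,430 | Unit 2A: $397,370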